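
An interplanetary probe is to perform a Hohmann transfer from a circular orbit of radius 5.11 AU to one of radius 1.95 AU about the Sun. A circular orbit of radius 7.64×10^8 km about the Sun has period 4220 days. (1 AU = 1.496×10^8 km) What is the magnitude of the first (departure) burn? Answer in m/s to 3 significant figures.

Δv₁ = 3380 m/s

From Kepler's third law T² = 4π²r³/μ at r = 7.64×10^8 km, T = 4220 days = 4220 × 86400 s = 3.64608×10^8 s: μ = 4π²r³/T² = 1.32430×10^11 km³/s².
In km: r₁ = 5.11 × 1.496×10^8 = 7.64456×10^8 km; r₂ = 1.95 × 1.496×10^8 = 2.9172×10^8 km.
The Hohmann ellipse has a_t = (r₁ + r₂)/2 = 5.28088×10^8 km.
On the circular orbit at r = 7.64456×10^8 km, v_c = √(μ/r) = 13.1619 km/s.
Vis-viva on the transfer ellipse at r = 7.64456×10^8 km gives v_t = √[μ(2/r − 1/a_t)] = 9.78245 km/s.
Δv₁ = |v_t − v_c| = |9.78245 − 13.1619| = 3.379 km/s.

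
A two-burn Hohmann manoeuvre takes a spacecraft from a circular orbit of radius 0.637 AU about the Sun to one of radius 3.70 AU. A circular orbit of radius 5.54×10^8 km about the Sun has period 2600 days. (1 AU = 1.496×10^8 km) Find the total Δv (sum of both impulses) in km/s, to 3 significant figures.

Δv = 18.5 km/s

From Kepler's third law T² = 4π²r³/μ at r = 5.54×10^8 km, T = 2600 days = 2600 × 86400 s = 2.2464×10^8 s: μ = 4π²r³/T² = 1.33019×10^11 km³/s².
In km: r₁ = 0.637 × 1.496×10^8 = 9.52952×10^7 km; r₂ = 3.70 × 1.496×10^8 = 5.5352×10^8 km.
Transfer-ellipse semi-major axis a_t = (r₁ + r₂)/2 = (9.52952×10^7 + 5.5352×10^8)/2 = 3.244076×10^8 km.
Circular speed at r₁: v₁ = √(μ/r₁) = √(1.33019×10^11/9.52952×10^7) = 37.36 km/s.
Transfer-orbit speed at r₁ (vis-viva equation): v_p = √[μ(2/r₁ − 1/a_t)] = 48.80 km/s.
First burn Δv₁ = |v_p − v₁| = 11.44 km/s.
Circular speed at r₂: v₂ = √(μ/r₂) = 15.502 km/s.
Transfer-orbit speed at r₂: v_a = √[μ(2/r₂ − 1/a_t)] = 8.4020 km/s.
Second burn Δv₂ = |v₂ − v_a| = 7.100 km/s.
Δv = Δv₁ + Δv₂ = 11.44 + 7.100 = 18.54 km/s.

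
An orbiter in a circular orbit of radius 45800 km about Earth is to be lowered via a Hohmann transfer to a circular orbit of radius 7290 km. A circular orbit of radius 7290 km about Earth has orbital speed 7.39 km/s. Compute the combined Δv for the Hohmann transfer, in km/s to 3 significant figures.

From the circular-orbit relation v² = μ/r at r = 7290 km: μ = v²r = (7.39)² × 7290 = 3.98122×10^5 km³/s².
The Hohmann ellipse has a_t = (r₁ + r₂)/2 = 26545 km.
Circular speed at r₁: v₁ = √(μ/r₁) = √(3.98122×10^5/45800) = 2.948 km/s.
On the transfer ellipse at r₁, vis-viva equation gives v_a = √[μ(2/r₁ − 1/a_t)] = 1.545 km/s.
First burn Δv₁ = |v_a − v₁| = 1.403 km/s.
At r₂, v₂ = √(μ/r₂) = 7.390 km/s.
Transfer-orbit speed at r₂: v_p = √[μ(2/r₂ − 1/a_t)] = 9.707 km/s.
Second burn Δv₂ = |v₂ − v_p| = 2.317 km/s.
Total Δv = Δv₁ + Δv₂ = 3.720 km/s.

Δv = 3.72 km/s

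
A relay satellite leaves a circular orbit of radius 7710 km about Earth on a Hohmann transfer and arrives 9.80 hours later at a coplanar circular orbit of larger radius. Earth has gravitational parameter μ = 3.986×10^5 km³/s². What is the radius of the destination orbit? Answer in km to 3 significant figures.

Transfer time t = 9.80 hours = 35280 s, and t = π√(a_t³/μ).
So a_t = (μ t²/π²)^(1/3) = (3.986×10^5 × (35280)² / π²)^(1/3) = 36906 km.
Since a_t = (r₁ + r₂)/2, r₂ = 2a_t − r₁ = 2×36906 − 7710 = 66102 km.

r₂ = 66100 km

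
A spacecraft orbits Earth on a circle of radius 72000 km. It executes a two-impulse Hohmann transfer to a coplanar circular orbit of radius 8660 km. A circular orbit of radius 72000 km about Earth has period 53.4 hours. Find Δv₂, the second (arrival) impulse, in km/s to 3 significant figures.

Δv₂ = 2.28 km/s

From Kepler's third law T² = 4π²r³/μ at r = 72000 km, T = 53.4 hours = 53.4 × 3600 s = 1.9224×10^5 s: μ = 4π²r³/T² = 3.98722×10^5 km³/s².
Transfer-ellipse semi-major axis a_t = (r₁ + r₂)/2 = (72000 + 8660)/2 = 40330 km.
Circular speed at r = 8660 km: v_c = √(μ/r) = 6.785 km/s.
Transfer-orbit speed at the same r (vis-viva, a = a_t): v_t = √[μ(2/r − 1/a_t)] = 9.066 km/s.
Δv₂ = |v_t − v_c| = |9.066 − 6.785| = 2.281 km/s.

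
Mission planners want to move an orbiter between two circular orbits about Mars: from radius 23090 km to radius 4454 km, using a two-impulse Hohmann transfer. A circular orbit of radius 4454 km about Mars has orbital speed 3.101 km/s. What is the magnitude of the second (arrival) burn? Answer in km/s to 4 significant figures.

From the circular-orbit relation v² = μ/r at r = 4454 km: μ = v²r = (3.101)² × 4454 = 42830.6 km³/s².
Transfer-ellipse semi-major axis a_t = (r₁ + r₂)/2 = (23090 + 4454)/2 = 13772 km.
On the circular orbit at r = 4454 km, v_c = √(μ/r) = 3.1010 km/s.
Vis-viva on the transfer ellipse at r = 4454 km gives v_t = √[μ(2/r − 1/a_t)] = 4.0153 km/s.
Δv₂ = |v_t − v_c| = |4.0153 − 3.1010| = 0.9143 km/s.

Δv₂ = 0.9143 km/s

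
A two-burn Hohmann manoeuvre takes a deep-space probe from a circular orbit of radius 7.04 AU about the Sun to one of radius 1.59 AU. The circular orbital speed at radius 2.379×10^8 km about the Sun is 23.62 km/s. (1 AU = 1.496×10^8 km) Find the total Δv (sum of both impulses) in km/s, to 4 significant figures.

From the circular-orbit relation v² = μ/r at r = 2.379×10^8 km: μ = v²r = (23.62)² × 2.379×10^8 = 1.32725×10^11 km³/s².
In km: r₁ = 7.04 × 1.496×10^8 = 1.053184×10^9 km; r₂ = 1.59 × 1.496×10^8 = 2.37864×10^8 km.
Semi-major axis of the transfer orbit: a_t = (1.053184×10^9 + 2.37864×10^8)/2 = 6.45524×10^8 km.
At r₁ the circular-orbit speed is v₁ = √(μ/r₁) = 11.2260 km/s.
Transfer-orbit speed at r₁ (vis-viva equation): v_a = √[μ(2/r₁ − 1/a_t)] = 6.81449 km/s.
First burn Δv₁ = |v_a − v₁| = 4.412 km/s.
At r₂, v₂ = √(μ/r₂) = 23.62179 km/s.
Transfer-orbit speed at r₂: v_p = √[μ(2/r₂ − 1/a_t)] = 30.17232 km/s.
Second burn Δv₂ = |v₂ − v_p| = 6.551 km/s.
Δv = Δv₁ + Δv₂ = 4.412 + 6.551 = 10.96 km/s.

Δv = 10.96 km/s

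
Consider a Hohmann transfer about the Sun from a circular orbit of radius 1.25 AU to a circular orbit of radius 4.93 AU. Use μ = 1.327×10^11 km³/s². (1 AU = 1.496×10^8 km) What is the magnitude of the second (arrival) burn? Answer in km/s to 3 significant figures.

In km: r₁ = 1.25 × 1.496×10^8 = 1.870×10^8 km; r₂ = 4.93 × 1.496×10^8 = 7.37528×10^8 km.
Transfer-ellipse semi-major axis a_t = (r₁ + r₂)/2 = (1.870×10^8 + 7.37528×10^8)/2 = 4.62264×10^8 km.
On the circular orbit at r = 7.37528×10^8 km, v_c = √(μ/r) = 13.4136 km/s.
Transfer-orbit speed at the same r (vis-viva, a = a_t): v_t = √[μ(2/r − 1/a_t)] = 8.53143 km/s.
Δv₂ = |v_t − v_c| = |8.53143 − 13.4136| = 4.882 km/s.

Δv₂ = 4.88 km/s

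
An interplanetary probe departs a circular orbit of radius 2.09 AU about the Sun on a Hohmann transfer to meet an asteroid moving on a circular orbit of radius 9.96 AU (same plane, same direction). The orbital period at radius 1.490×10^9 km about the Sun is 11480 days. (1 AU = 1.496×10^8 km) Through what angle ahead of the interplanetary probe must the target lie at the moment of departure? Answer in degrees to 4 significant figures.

φ = 95.31°

From Kepler's third law T² = 4π²r³/μ at r = 1.490×10^9 km, T = 11480 days = 11480 × 86400 s = 9.91872×10^8 s: μ = 4π²r³/T² = 1.32742×10^11 km³/s².
In km: r₁ = 2.09 × 1.496×10^8 = 3.12664×10^8 km; r₂ = 9.96 × 1.496×10^8 = 1.490016×10^9 km.
Semi-major axis of the transfer orbit: a_t = (3.12664×10^8 + 1.490016×10^9)/2 = 9.0134×10^8 km.
Transfer time t = π√(a_t³/μ) = 2.3333×10^8 s.
Target angular speed ω₂ = √(μ/r₂³) = 6.3346×10^-9 rad/s.
Angle swept by the target during transfer: ω₂·t = 1.4781 rad = 84.69°.
The interplanetary probe traverses 180° on the transfer ellipse, so the target must lead by 180° − 84.69° = 95.31°.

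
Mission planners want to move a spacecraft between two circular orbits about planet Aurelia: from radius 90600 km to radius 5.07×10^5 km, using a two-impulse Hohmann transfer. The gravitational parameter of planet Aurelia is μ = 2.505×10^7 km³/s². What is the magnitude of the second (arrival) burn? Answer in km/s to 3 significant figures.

Δv₂ = 3.16 km/s

Transfer-ellipse semi-major axis a_t = (r₁ + r₂)/2 = (90600 + 5.070×10^5)/2 = 2.988×10^5 km.
Circular speed at r = 5.070×10^5 km: v_c = √(μ/r) = 7.02910 km/s.
Vis-viva on the transfer ellipse at r = 5.070×10^5 km gives v_t = √[μ(2/r − 1/a_t)] = 3.87056 km/s.
Δv₂ = |v_t − v_c| = |3.87056 − 7.02910| = 3.159 km/s.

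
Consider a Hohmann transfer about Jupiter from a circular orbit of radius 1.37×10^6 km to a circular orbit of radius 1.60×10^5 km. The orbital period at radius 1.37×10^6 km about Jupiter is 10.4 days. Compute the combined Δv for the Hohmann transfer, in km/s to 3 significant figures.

From Kepler's third law T² = 4π²r³/μ at r = 1.37×10^6 km, T = 10.4 days = 10.4 × 86400 s = 8.9856×10^5 s: μ = 4π²r³/T² = 1.25727×10^8 km³/s².
Semi-major axis of the transfer orbit: a_t = (1.370×10^6 + 1.600×10^5)/2 = 7.650×10^5 km.
At r₁ the circular-orbit speed is v₁ = √(μ/r₁) = 9.580 km/s.
Transfer-orbit speed at r₁ (v² = μ(2/r − 1/a)): v_a = √[μ(2/r₁ − 1/a_t)] = 4.381 km/s.
First burn Δv₁ = |v_a − v₁| = 5.199 km/s.
Circular speed at r₂: v₂ = √(μ/r₂) = 28.032 km/s.
Transfer-orbit speed at r₂: v_p = √[μ(2/r₂ − 1/a_t)] = 37.513 km/s.
Second burn Δv₂ = |v₂ − v_p| = 9.481 km/s.
Δv = Δv₁ + Δv₂ = 5.199 + 9.481 = 14.68 km/s.

Δv = 14.7 km/s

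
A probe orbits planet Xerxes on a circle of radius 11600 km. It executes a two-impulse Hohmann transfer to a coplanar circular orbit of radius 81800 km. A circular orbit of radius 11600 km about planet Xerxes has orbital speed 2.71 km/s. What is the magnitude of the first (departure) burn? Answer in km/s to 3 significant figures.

From the circular-orbit relation v² = μ/r at r = 11600 km: μ = v²r = (2.71)² × 11600 = 85191.6 km³/s².
Semi-major axis of the transfer orbit: a_t = (11600 + 81800)/2 = 46700 km.
Circular speed at r = 11600 km: v_c = √(μ/r) = 2.7100 km/s.
Transfer-orbit speed at the same r (vis-viva, a = a_t): v_t = √[μ(2/r − 1/a_t)] = 3.5866 km/s.
Δv₁ = |v_t − v_c| = |3.5866 − 2.7100| = 0.8766 km/s.

Δv₁ = 0.877 km/s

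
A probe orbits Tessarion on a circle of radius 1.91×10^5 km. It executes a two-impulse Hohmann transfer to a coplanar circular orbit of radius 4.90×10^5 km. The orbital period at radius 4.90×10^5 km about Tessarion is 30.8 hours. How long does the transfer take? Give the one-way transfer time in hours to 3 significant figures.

From Kepler's third law T² = 4π²r³/μ at r = 4.90×10^5 km, T = 30.8 hours = 30.8 × 3600 s = 1.1088×10^5 s: μ = 4π²r³/T² = 3.77782×10^8 km³/s².
Semi-major axis of the transfer orbit: a_t = (1.910×10^5 + 4.900×10^5)/2 = 3.405×10^5 km.
Half the transfer-orbit period gives t = π√(a_t³/μ) = 32110 s.
Converting: 32110 s ÷ 3600 s/hour = 8.92 hours.

t = 8.92 hours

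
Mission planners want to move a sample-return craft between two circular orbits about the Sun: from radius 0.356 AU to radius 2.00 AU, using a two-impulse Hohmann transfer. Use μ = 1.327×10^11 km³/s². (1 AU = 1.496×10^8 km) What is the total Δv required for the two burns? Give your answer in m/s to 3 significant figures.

Δv = 24600 m/s

In km: r₁ = 0.356 × 1.496×10^8 = 5.32576×10^7 km; r₂ = 2.00 × 1.496×10^8 = 2.992×10^8 km.
Transfer-ellipse semi-major axis a_t = (r₁ + r₂)/2 = (5.32576×10^7 + 2.992×10^8)/2 = 1.762288×10^8 km.
Circular speed at r₁: v₁ = √(μ/r₁) = √(1.327×10^11/5.32576×10^7) = 49.917 km/s.
On the transfer ellipse at r₁, v² = μ(2/r − 1/a) gives v_p = √[μ(2/r₁ − 1/a_t)] = 65.041 km/s.
First burn Δv₁ = |v_p − v₁| = 15.124 km/s.
Circular speed at r₂: v₂ = √(μ/r₂) = 21.0598 km/s.
Transfer-orbit speed at r₂: v_a = √[μ(2/r₂ − 1/a_t)] = 11.5773 km/s.
Second burn Δv₂ = |v₂ − v_a| = 9.4825 km/s.
Total Δv = Δv₁ + Δv₂ = 24.61 km/s.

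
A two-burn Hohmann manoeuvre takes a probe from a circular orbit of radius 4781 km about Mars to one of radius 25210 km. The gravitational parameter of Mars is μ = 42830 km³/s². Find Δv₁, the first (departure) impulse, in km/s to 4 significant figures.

Δv₁ = 0.8877 km/s

Semi-major axis of the transfer orbit: a_t = (4781 + 25210)/2 = 14995.5 km.
On the circular orbit at r = 4781 km, v_c = √(μ/r) = 2.9931 km/s.
Vis-viva on the transfer ellipse at r = 4781 km gives v_t = √[μ(2/r − 1/a_t)] = 3.8808 km/s.
Δv₁ = |v_t − v_c| = |3.8808 − 2.9931| = 0.8877 km/s.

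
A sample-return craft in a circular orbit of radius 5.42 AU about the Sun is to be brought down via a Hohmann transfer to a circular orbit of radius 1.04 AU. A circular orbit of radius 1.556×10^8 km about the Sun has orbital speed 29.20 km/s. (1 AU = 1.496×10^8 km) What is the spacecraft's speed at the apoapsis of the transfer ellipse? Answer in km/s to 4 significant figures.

v = 7.258 km/s

From the circular-orbit relation v² = μ/r at r = 1.556×10^8 km: μ = v²r = (29.20)² × 1.556×10^8 = 1.32671×10^11 km³/s².
In km: r₁ = 5.42 × 1.496×10^8 = 8.10832×10^8 km; r₂ = 1.04 × 1.496×10^8 = 1.55584×10^8 km.
Transfer-ellipse semi-major axis a_t = (r₁ + r₂)/2 = (8.10832×10^8 + 1.55584×10^8)/2 = 4.83208×10^8 km.
At apoapsis, r = 8.10832×10^8 km.
From the vis-viva equation, v = √[μ(2/r − 1/a_t)] = 7.258 km/s.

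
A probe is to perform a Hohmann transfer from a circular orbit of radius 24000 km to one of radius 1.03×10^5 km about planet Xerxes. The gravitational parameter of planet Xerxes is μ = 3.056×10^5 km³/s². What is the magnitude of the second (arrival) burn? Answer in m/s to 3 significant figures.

Δv₂ = 664 m/s

Semi-major axis of the transfer orbit: a_t = (24000 + 1.030×10^5)/2 = 63500 km.
Circular speed at r = 1.030×10^5 km: v_c = √(μ/r) = 1.7225 km/s.
Transfer-orbit speed at the same r (vis-viva, a = a_t): v_t = √[μ(2/r − 1/a_t)] = 1.0590 km/s.
Δv₂ = |v_t − v_c| = |1.0590 − 1.7225| = 0.6635 km/s.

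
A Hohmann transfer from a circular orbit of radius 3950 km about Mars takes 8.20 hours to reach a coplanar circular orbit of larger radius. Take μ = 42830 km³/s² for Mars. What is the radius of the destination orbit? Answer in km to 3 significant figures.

Transfer time t = 8.20 hours = 29520 s, and t = π√(a_t³/μ).
So a_t = (μ t²/π²)^(1/3) = (42830 × (29520)² / π²)^(1/3) = 15580 km.
Since a_t = (r₁ + r₂)/2, r₂ = 2a_t − r₁ = 2×15580 − 3950 = 27210 km.

r₂ = 27200 km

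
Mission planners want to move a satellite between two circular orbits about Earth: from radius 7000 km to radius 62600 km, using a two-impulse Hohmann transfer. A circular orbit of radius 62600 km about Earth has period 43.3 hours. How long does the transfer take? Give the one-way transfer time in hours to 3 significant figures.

From Kepler's third law T² = 4π²r³/μ at r = 62600 km, T = 43.3 hours = 43.3 × 3600 s = 1.5588×10^5 s: μ = 4π²r³/T² = 3.98568×10^5 km³/s².
The Hohmann ellipse has a_t = (r₁ + r₂)/2 = 34800 km.
Transfer time t = π√(a_t³/μ) = π√((34800)³ / 3.98568×10^5) = 32300 s.
Converting: 32300 s ÷ 3600 s/hour = 8.97 hours.

t = 8.97 hours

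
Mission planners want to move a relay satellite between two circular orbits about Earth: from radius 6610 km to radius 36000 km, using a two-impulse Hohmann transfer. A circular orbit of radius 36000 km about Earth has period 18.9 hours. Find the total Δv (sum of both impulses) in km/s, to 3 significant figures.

Δv = 3.80 km/s

From Kepler's third law T² = 4π²r³/μ at r = 36000 km, T = 18.9 hours = 18.9 × 3600 s = 68040 s: μ = 4π²r³/T² = 3.97868×10^5 km³/s².
Semi-major axis of the transfer orbit: a_t = (6610 + 36000)/2 = 21305 km.
Circular speed at r₁: v₁ = √(μ/r₁) = √(3.97868×10^5/6610) = 7.7583 km/s.
Transfer-orbit speed at r₁ (vis-viva): v_p = √[μ(2/r₁ − 1/a_t)] = 10.085 km/s.
First burn Δv₁ = |v_p − v₁| = 2.3267 km/s.
Circular speed at r₂: v₂ = √(μ/r₂) = 3.3244 km/s.
Transfer-orbit speed at r₂: v_a = √[μ(2/r₂ − 1/a_t)] = 1.8517 km/s.
Second burn Δv₂ = |v₂ − v_a| = 1.4727 km/s.
Δv = Δv₁ + Δv₂ = 2.3267 + 1.4727 = 3.799 km/s.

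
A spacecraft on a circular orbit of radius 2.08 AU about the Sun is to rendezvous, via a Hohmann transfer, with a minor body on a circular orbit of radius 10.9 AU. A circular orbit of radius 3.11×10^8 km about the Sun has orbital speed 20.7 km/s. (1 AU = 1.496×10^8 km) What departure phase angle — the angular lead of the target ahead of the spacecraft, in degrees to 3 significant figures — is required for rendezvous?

φ = 97.3°

From the circular-orbit relation v² = μ/r at r = 3.11×10^8 km: μ = v²r = (20.7)² × 3.11×10^8 = 1.33260×10^11 km³/s².
In km: r₁ = 2.08 × 1.496×10^8 = 3.11168×10^8 km; r₂ = 10.9 × 1.496×10^8 = 1.63064×10^9 km.
Semi-major axis of the transfer orbit: a_t = (3.11168×10^8 + 1.63064×10^9)/2 = 9.70904×10^8 km.
Transfer time t = π√(a_t³/μ) = 2.6035×10^8 s.
Target angular speed ω₂ = √(μ/r₂³) = 5.5439×10^-9 rad/s.
Angle swept by the target during transfer: ω₂·t = 1.4434 rad = 82.70°.
The spacecraft traverses 180° on the transfer ellipse, so the target must lead by 180° − 82.70° = 97.3°.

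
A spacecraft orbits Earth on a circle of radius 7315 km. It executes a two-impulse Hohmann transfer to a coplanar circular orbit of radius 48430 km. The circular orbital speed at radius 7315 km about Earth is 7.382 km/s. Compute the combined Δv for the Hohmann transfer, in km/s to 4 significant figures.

From the circular-orbit relation v² = μ/r at r = 7315 km: μ = v²r = (7.382)² × 7315 = 3.98623×10^5 km³/s².
Transfer-ellipse semi-major axis a_t = (r₁ + r₂)/2 = (7315 + 48430)/2 = 27872.5 km.
At r₁ the circular-orbit speed is v₁ = √(μ/r₁) = 7.382 km/s.
Transfer-orbit speed at r₁ (vis-viva): v_p = √[μ(2/r₁ − 1/a_t)] = 9.731 km/s.
First burn Δv₁ = |v_p − v₁| = 2.349 km/s.
Circular speed at r₂: v₂ = √(μ/r₂) = 2.869 km/s.
Transfer-orbit speed at r₂: v_a = √[μ(2/r₂ − 1/a_t)] = 1.470 km/s.
Second burn Δv₂ = |v₂ − v_a| = 1.399 km/s.
Total Δv = Δv₁ + Δv₂ = 3.748 km/s.

Δv = 3.748 km/s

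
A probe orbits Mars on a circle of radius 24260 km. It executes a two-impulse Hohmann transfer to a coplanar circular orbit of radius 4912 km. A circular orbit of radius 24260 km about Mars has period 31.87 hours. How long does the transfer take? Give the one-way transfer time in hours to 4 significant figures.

From Kepler's third law T² = 4π²r³/μ at r = 24260 km, T = 31.87 hours = 31.87 × 3600 s = 1.14732×10^5 s: μ = 4π²r³/T² = 42821.6 km³/s².
Transfer-ellipse semi-major axis a_t = (r₁ + r₂)/2 = (24260 + 4912)/2 = 14586 km.
By Kepler's third law the transfer-orbit period is T = 2π√(a_t³/μ), so t = T/2 = 26744 s.
Converting: 26744 s ÷ 3600 s/hour = 7.429 hours.

t = 7.429 hours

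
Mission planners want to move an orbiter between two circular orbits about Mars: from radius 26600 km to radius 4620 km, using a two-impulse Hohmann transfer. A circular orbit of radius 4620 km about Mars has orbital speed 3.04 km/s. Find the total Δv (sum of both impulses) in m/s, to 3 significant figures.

Δv = 1510 m/s

From the circular-orbit relation v² = μ/r at r = 4620 km: μ = v²r = (3.04)² × 4620 = 42696.2 km³/s².
Semi-major axis of the transfer orbit: a_t = (26600 + 4620)/2 = 15610 km.
Circular speed at r₁: v₁ = √(μ/r₁) = √(42696.2/26600) = 1.2669 km/s.
Transfer-orbit speed at r₁ (v² = μ(2/r − 1/a)): v_a = √[μ(2/r₁ − 1/a_t)] = 0.68924 km/s.
First burn Δv₁ = |v_a − v₁| = 0.5777 km/s.
At r₂, v₂ = √(μ/r₂) = 3.0400 km/s.
Transfer-orbit speed at r₂: v_p = √[μ(2/r₂ − 1/a_t)] = 3.9684 km/s.
Second burn Δv₂ = |v₂ − v_p| = 0.9284 km/s.
Δv = Δv₁ + Δv₂ = 0.5777 + 0.9284 = 1.506 km/s.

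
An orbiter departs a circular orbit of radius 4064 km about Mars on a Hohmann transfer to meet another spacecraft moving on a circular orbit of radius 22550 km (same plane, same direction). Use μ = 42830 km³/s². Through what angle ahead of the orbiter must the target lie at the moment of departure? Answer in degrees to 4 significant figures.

φ = 98.40°

Semi-major axis of the transfer orbit: a_t = (4064 + 22550)/2 = 13307 km.
Transfer time t = π√(a_t³/μ) = 23302 s.
Target angular speed ω₂ = √(μ/r₂³) = 6.1116×10^-5 rad/s.
Angle swept by the target during transfer: ω₂·t = 1.42413 rad = 81.60°.
Arrival is 180° from departure on the ellipse, so φ = 180° − 81.60° = 98.40°.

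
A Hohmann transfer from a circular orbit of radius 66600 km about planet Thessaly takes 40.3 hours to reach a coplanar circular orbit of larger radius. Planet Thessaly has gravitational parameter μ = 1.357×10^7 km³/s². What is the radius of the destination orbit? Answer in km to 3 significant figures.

r₂ = 5.47×10^5 km

Transfer time t = 40.3 hours = 1.4508×10^5 s, and t = π√(a_t³/μ).
So a_t = (μ t²/π²)^(1/3) = (1.357×10^7 × (1.4508×10^5)² / π²)^(1/3) = 3.0702×10^5 km.
Since a_t = (r₁ + r₂)/2, r₂ = 2a_t − r₁ = 2×3.0702×10^5 − 66600 = 5.4744×10^5 km.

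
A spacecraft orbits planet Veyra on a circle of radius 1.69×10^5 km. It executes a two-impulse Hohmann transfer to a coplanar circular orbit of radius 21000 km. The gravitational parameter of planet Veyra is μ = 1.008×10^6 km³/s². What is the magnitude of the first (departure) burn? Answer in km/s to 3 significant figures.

Transfer-ellipse semi-major axis a_t = (r₁ + r₂)/2 = (1.690×10^5 + 21000)/2 = 95000 km.
On the circular orbit at r = 1.690×10^5 km, v_c = √(μ/r) = 2.442 km/s.
Transfer-orbit speed at the same r (vis-viva, a = a_t): v_t = √[μ(2/r − 1/a_t)] = 1.148 km/s.
Δv₁ = |v_t − v_c| = |1.148 − 2.442| = 1.294 km/s.

Δv₁ = 1.29 km/s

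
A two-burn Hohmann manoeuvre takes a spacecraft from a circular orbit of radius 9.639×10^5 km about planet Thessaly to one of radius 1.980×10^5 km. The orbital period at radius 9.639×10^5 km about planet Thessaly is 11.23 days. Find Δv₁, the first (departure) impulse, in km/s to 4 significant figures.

Δv₁ = 2.598 km/s

From Kepler's third law T² = 4π²r³/μ at r = 9.639×10^5 km, T = 11.23 days = 11.23 × 86400 s = 9.70272×10^5 s: μ = 4π²r³/T² = 3.75551×10^7 km³/s².
The Hohmann ellipse has a_t = (r₁ + r₂)/2 = 5.8095×10^5 km.
Circular speed at r = 9.639×10^5 km: v_c = √(μ/r) = 6.242 km/s.
Vis-viva on the transfer ellipse at r = 9.639×10^5 km gives v_t = √[μ(2/r − 1/a_t)] = 3.644 km/s.
Δv₁ = |v_t − v_c| = |3.644 − 6.242| = 2.598 km/s.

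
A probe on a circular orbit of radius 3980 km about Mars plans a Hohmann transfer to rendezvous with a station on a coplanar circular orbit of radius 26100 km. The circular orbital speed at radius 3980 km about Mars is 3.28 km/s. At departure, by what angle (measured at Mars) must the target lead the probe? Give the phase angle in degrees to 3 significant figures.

From the circular-orbit relation v² = μ/r at r = 3980 km: μ = v²r = (3.28)² × 3980 = 42818.4 km³/s².
The Hohmann ellipse has a_t = (r₁ + r₂)/2 = 15040 km.
The half-period of the transfer ellipse is t = π√(a_t³/μ) = 28003 s.
The target's mean motion on its circular orbit is ω₂ = √(μ/r₂³) = 4.9074×10^-5 rad/s.
Angle swept by the target during transfer: ω₂·t = 1.3742 rad = 78.74°.
Arrival is 180° from departure on the ellipse, so φ = 180° − 78.74° = 101°.

φ = 101°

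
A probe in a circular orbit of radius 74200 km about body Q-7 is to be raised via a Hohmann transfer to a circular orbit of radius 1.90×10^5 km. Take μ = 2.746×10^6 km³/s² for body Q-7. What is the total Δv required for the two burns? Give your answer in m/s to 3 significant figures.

Transfer-ellipse semi-major axis a_t = (r₁ + r₂)/2 = (74200 + 1.900×10^5)/2 = 1.321×10^5 km.
At r₁ the circular-orbit speed is v₁ = √(μ/r₁) = 6.0834 km/s.
On the transfer ellipse at r₁, vis-viva gives v_p = √[μ(2/r₁ − 1/a_t)] = 7.2958 km/s.
First burn Δv₁ = |v_p − v₁| = 1.2124 km/s.
Circular speed at r₂: v₂ = √(μ/r₂) = 3.80166 km/s.
Transfer-orbit speed at r₂: v_a = √[μ(2/r₂ − 1/a_t)] = 2.84921 km/s.
Second burn Δv₂ = |v₂ − v_a| = 0.95245 km/s.
Total Δv = Δv₁ + Δv₂ = 2.165 km/s.

Δv = 2160 m/s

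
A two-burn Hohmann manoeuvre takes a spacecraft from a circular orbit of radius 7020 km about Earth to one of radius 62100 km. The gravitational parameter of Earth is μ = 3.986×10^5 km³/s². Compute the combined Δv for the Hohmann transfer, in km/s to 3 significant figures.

Transfer-ellipse semi-major axis a_t = (r₁ + r₂)/2 = (7020 + 62100)/2 = 34560 km.
Circular speed at r₁: v₁ = √(μ/r₁) = √(3.986×10^5/7020) = 7.53529 km/s.
On the transfer ellipse at r₁, vis-viva equation gives v_p = √[μ(2/r₁ − 1/a_t)] = 10.1009 km/s.
First burn Δv₁ = |v_p − v₁| = 2.5656 km/s.
Circular speed at r₂: v₂ = √(μ/r₂) = 2.5335 km/s.
Transfer-orbit speed at r₂: v_a = √[μ(2/r₂ − 1/a_t)] = 1.1418 km/s.
Second burn Δv₂ = |v₂ − v_a| = 1.3917 km/s.
Total Δv = Δv₁ + Δv₂ = 3.957 km/s.

Δv = 3.96 km/s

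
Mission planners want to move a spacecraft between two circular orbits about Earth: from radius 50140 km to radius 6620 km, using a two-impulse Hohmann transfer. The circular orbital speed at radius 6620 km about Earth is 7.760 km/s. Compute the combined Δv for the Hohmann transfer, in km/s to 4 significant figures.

From the circular-orbit relation v² = μ/r at r = 6620 km: μ = v²r = (7.760)² × 6620 = 3.98641×10^5 km³/s².
Transfer-ellipse semi-major axis a_t = (r₁ + r₂)/2 = (50140 + 6620)/2 = 28380 km.
At r₁ the circular-orbit speed is v₁ = √(μ/r₁) = 2.820 km/s.
Transfer-orbit speed at r₁ (vis-viva equation): v_a = √[μ(2/r₁ − 1/a_t)] = 1.362 km/s.
First burn Δv₁ = |v_a − v₁| = 1.458 km/s.
At r₂, v₂ = √(μ/r₂) = 7.7600 km/s.
Transfer-orbit speed at r₂: v_p = √[μ(2/r₂ − 1/a_t)] = 10.314 km/s.
Second burn Δv₂ = |v₂ − v_p| = 2.554 km/s.
Total Δv = Δv₁ + Δv₂ = 4.012 km/s.

Δv = 4.012 km/s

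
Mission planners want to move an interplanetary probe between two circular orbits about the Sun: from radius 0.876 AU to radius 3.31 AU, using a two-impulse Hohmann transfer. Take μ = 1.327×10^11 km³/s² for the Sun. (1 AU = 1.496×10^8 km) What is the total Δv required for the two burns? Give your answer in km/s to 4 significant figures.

Δv = 13.98 km/s

In km: r₁ = 0.876 × 1.496×10^8 = 1.310496×10^8 km; r₂ = 3.31 × 1.496×10^8 = 4.95176×10^8 km.
Transfer-ellipse semi-major axis a_t = (r₁ + r₂)/2 = (1.310496×10^8 + 4.95176×10^8)/2 = 3.131128×10^8 km.
Circular speed at r₁: v₁ = √(μ/r₁) = √(1.327×10^11/1.310496×10^8) = 31.821 km/s.
Transfer-orbit speed at r₁ (vis-viva): v_p = √[μ(2/r₁ − 1/a_t)] = 40.017 km/s.
First burn Δv₁ = |v_p − v₁| = 8.196 km/s.
Circular speed at r₂: v₂ = √(μ/r₂) = 16.37 km/s.
Transfer-orbit speed at r₂: v_a = √[μ(2/r₂ − 1/a_t)] = 10.59 km/s.
Second burn Δv₂ = |v₂ − v_a| = 5.780 km/s.
Δv = Δv₁ + Δv₂ = 8.196 + 5.780 = 13.98 km/s.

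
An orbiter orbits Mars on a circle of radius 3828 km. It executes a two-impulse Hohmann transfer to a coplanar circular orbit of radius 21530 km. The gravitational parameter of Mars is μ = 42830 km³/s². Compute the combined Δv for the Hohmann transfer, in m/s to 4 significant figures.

Δv = 1649 m/s

The Hohmann ellipse has a_t = (r₁ + r₂)/2 = 12679 km.
At r₁ the circular-orbit speed is v₁ = √(μ/r₁) = 3.345 km/s.
On the transfer ellipse at r₁, vis-viva equation gives v_p = √[μ(2/r₁ − 1/a_t)] = 4.359 km/s.
First burn Δv₁ = |v_p − v₁| = 1.014 km/s.
At r₂, v₂ = √(μ/r₂) = 1.4104 km/s.
Transfer-orbit speed at r₂: v_a = √[μ(2/r₂ − 1/a_t)] = 0.77499 km/s.
Second burn Δv₂ = |v₂ − v_a| = 0.6354 km/s.
Δv = Δv₁ + Δv₂ = 1.014 + 0.6354 = 1.649 km/s.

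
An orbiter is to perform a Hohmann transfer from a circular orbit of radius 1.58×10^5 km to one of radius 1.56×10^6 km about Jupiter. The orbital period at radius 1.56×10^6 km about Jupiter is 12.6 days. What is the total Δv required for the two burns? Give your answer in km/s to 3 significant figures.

Δv = 15.0 km/s

From Kepler's third law T² = 4π²r³/μ at r = 1.56×10^6 km, T = 12.6 days = 12.6 × 86400 s = 1.08864×10^6 s: μ = 4π²r³/T² = 1.26463×10^8 km³/s².
The Hohmann ellipse has a_t = (r₁ + r₂)/2 = 8.590×10^5 km.
Circular speed at r₁: v₁ = √(μ/r₁) = √(1.26463×10^8/1.580×10^5) = 28.29137 km/s.
On the transfer ellipse at r₁, vis-viva gives v_p = √[μ(2/r₁ − 1/a_t)] = 38.12586 km/s.
First burn Δv₁ = |v_p − v₁| = 9.834 km/s.
At r₂, v₂ = √(μ/r₂) = 9.0037 km/s.
Transfer-orbit speed at r₂: v_a = √[μ(2/r₂ − 1/a_t)] = 3.8615 km/s.
Second burn Δv₂ = |v₂ − v_a| = 5.142 km/s.
Total Δv = Δv₁ + Δv₂ = 14.98 km/s.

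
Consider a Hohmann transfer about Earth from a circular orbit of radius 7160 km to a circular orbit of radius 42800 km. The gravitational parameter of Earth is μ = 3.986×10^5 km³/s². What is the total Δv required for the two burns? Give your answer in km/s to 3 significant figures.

Δv = 3.72 km/s

Transfer-ellipse semi-major axis a_t = (r₁ + r₂)/2 = (7160 + 42800)/2 = 24980 km.
Circular speed at r₁: v₁ = √(μ/r₁) = √(3.986×10^5/7160) = 7.461 km/s.
Transfer-orbit speed at r₁ (vis-viva): v_p = √[μ(2/r₁ − 1/a_t)] = 9.766 km/s.
First burn Δv₁ = |v_p − v₁| = 2.305 km/s.
At r₂, v₂ = √(μ/r₂) = 3.052 km/s.
Transfer-orbit speed at r₂: v_a = √[μ(2/r₂ − 1/a_t)] = 1.634 km/s.
Second burn Δv₂ = |v₂ − v_a| = 1.418 km/s.
Δv = Δv₁ + Δv₂ = 2.305 + 1.418 = 3.723 km/s.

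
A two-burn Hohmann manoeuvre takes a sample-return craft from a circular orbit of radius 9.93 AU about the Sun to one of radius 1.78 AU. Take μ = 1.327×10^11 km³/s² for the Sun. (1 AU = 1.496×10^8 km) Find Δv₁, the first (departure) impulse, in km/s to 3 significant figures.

In km: r₁ = 9.93 × 1.496×10^8 = 1.485528×10^9 km; r₂ = 1.78 × 1.496×10^8 = 2.66288×10^8 km.
Transfer-ellipse semi-major axis a_t = (r₁ + r₂)/2 = (1.485528×10^9 + 2.66288×10^8)/2 = 8.75908×10^8 km.
Circular speed at r = 1.485528×10^9 km: v_c = √(μ/r) = 9.451 km/s.
Transfer-orbit speed at the same r (vis-viva, a = a_t): v_t = √[μ(2/r − 1/a_t)] = 5.211 km/s.
Δv₁ = |v_t − v_c| = |5.211 − 9.451| = 4.240 km/s.

Δv₁ = 4.24 km/s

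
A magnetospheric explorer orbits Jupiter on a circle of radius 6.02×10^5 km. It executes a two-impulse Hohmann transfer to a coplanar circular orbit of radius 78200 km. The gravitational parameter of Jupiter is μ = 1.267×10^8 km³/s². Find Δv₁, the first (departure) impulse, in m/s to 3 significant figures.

Semi-major axis of the transfer orbit: a_t = (6.020×10^5 + 78200)/2 = 3.401×10^5 km.
Circular speed at r = 6.020×10^5 km: v_c = √(μ/r) = 14.5074 km/s.
Vis-viva on the transfer ellipse at r = 6.020×10^5 km gives v_t = √[μ(2/r − 1/a_t)] = 6.95649 km/s.
Δv₁ = |v_t − v_c| = |6.95649 − 14.5074| = 7.551 km/s.

Δv₁ = 7550 m/s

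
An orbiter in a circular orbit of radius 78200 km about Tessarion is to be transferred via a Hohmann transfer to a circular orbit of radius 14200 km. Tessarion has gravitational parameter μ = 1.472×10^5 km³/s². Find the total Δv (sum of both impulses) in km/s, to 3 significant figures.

Δv = 1.58 km/s

Transfer-ellipse semi-major axis a_t = (r₁ + r₂)/2 = (78200 + 14200)/2 = 46200 km.
Circular speed at r₁: v₁ = √(μ/r₁) = √(1.472×10^5/78200) = 1.372 km/s.
Transfer-orbit speed at r₁ (vis-viva equation): v_a = √[μ(2/r₁ − 1/a_t)] = 0.7606 km/s.
First burn Δv₁ = |v_a − v₁| = 0.6114 km/s.
Circular speed at r₂: v₂ = √(μ/r₂) = 3.21966 km/s.
Transfer-orbit speed at r₂: v_p = √[μ(2/r₂ − 1/a_t)] = 4.18882 km/s.
Second burn Δv₂ = |v₂ − v_p| = 0.9692 km/s.
Δv = Δv₁ + Δv₂ = 0.6114 + 0.9692 = 1.581 km/s.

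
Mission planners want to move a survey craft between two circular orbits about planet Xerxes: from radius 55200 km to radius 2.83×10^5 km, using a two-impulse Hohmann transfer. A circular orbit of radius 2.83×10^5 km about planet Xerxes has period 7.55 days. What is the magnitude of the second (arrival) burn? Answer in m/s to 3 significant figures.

Δv₂ = 1170 m/s

From Kepler's third law T² = 4π²r³/μ at r = 2.83×10^5 km, T = 7.55 days = 7.55 × 86400 s = 6.5232×10^5 s: μ = 4π²r³/T² = 2.10280×10^6 km³/s².
The Hohmann ellipse has a_t = (r₁ + r₂)/2 = 1.691×10^5 km.
On the circular orbit at r = 2.830×10^5 km, v_c = √(μ/r) = 2.72587 km/s.
Vis-viva on the transfer ellipse at r = 2.830×10^5 km gives v_t = √[μ(2/r − 1/a_t)] = 1.55741 km/s.
Δv₂ = |v_t − v_c| = |1.55741 − 2.72587| = 1.168 km/s.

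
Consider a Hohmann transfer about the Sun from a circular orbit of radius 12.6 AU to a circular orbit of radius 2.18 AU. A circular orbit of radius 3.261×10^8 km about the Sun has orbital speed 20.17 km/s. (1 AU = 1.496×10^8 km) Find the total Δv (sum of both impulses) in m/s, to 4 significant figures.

Δv = 10000 m/s

From the circular-orbit relation v² = μ/r at r = 3.261×10^8 km: μ = v²r = (20.17)² × 3.261×10^8 = 1.32667×10^11 km³/s².
In km: r₁ = 12.6 × 1.496×10^8 = 1.88496×10^9 km; r₂ = 2.18 × 1.496×10^8 = 3.26128×10^8 km.
Transfer-ellipse semi-major axis a_t = (r₁ + r₂)/2 = (1.88496×10^9 + 3.26128×10^8)/2 = 1.105544×10^9 km.
At r₁ the circular-orbit speed is v₁ = √(μ/r₁) = 8.3894 km/s.
Transfer-orbit speed at r₁ (vis-viva): v_a = √[μ(2/r₁ − 1/a_t)] = 4.5566 km/s.
First burn Δv₁ = |v_a − v₁| = 3.833 km/s.
Circular speed at r₂: v₂ = √(μ/r₂) = 20.169 km/s.
Transfer-orbit speed at r₂: v_p = √[μ(2/r₂ − 1/a_t)] = 26.336 km/s.
Second burn Δv₂ = |v₂ − v_p| = 6.167 km/s.
Total Δv = Δv₁ + Δv₂ = 10.00 km/s.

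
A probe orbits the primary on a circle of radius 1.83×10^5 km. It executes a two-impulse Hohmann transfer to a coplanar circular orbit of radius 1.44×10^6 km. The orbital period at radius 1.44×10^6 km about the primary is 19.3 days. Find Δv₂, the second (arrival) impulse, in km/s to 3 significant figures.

From Kepler's third law T² = 4π²r³/μ at r = 1.44×10^6 km, T = 19.3 days = 19.3 × 86400 s = 1.66752×10^6 s: μ = 4π²r³/T² = 4.23941×10^7 km³/s².
The Hohmann ellipse has a_t = (r₁ + r₂)/2 = 8.115×10^5 km.
On the circular orbit at r = 1.440×10^6 km, v_c = √(μ/r) = 5.426 km/s.
Vis-viva on the transfer ellipse at r = 1.440×10^6 km gives v_t = √[μ(2/r − 1/a_t)] = 2.577 km/s.
Δv₂ = |v_t − v_c| = |2.577 − 5.426| = 2.849 km/s.

Δv₂ = 2.85 km/s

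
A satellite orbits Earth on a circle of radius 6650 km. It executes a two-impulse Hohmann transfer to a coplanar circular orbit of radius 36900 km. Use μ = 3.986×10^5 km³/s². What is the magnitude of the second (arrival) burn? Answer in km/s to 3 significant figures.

Δv₂ = 1.47 km/s

Transfer-ellipse semi-major axis a_t = (r₁ + r₂)/2 = (6650 + 36900)/2 = 21775 km.
Circular speed at r = 36900 km: v_c = √(μ/r) = 3.2867 km/s.
Vis-viva on the transfer ellipse at r = 36900 km gives v_t = √[μ(2/r − 1/a_t)] = 1.8163 km/s.
Δv₂ = |v_t − v_c| = |1.8163 − 3.2867| = 1.470 km/s.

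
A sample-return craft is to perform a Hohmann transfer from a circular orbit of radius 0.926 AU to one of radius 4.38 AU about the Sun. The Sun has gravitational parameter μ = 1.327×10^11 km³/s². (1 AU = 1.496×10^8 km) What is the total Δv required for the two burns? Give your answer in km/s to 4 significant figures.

Δv = 14.64 km/s

In km: r₁ = 0.926 × 1.496×10^8 = 1.385296×10^8 km; r₂ = 4.38 × 1.496×10^8 = 6.55248×10^8 km.
Transfer-ellipse semi-major axis a_t = (r₁ + r₂)/2 = (1.385296×10^8 + 6.55248×10^8)/2 = 3.968888×10^8 km.
Circular speed at r₁: v₁ = √(μ/r₁) = √(1.327×10^11/1.385296×10^8) = 30.950 km/s.
On the transfer ellipse at r₁, vis-viva gives v_p = √[μ(2/r₁ − 1/a_t)] = 39.768 km/s.
First burn Δv₁ = |v_p − v₁| = 8.818 km/s.
At r₂, v₂ = √(μ/r₂) = 14.231 km/s.
Transfer-orbit speed at r₂: v_a = √[μ(2/r₂ − 1/a_t)] = 8.4076 km/s.
Second burn Δv₂ = |v₂ − v_a| = 5.823 km/s.
Total Δv = Δv₁ + Δv₂ = 14.64 km/s.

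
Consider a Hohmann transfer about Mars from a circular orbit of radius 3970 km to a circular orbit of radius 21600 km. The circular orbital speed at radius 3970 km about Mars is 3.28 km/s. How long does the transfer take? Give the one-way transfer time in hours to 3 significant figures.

From the circular-orbit relation v² = μ/r at r = 3970 km: μ = v²r = (3.28)² × 3970 = 42710.8 km³/s².
Semi-major axis of the transfer orbit: a_t = (3970 + 21600)/2 = 12785 km.
By Kepler's third law the transfer-orbit period is T = 2π√(a_t³/μ), so t = T/2 = 21975 s.
Converting: 21975 s ÷ 3600 s/hour = 6.10 hours.

t = 6.10 hours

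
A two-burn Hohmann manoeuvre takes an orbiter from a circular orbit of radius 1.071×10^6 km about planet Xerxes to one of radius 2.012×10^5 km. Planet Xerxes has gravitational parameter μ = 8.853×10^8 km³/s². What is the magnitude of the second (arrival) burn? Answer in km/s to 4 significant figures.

Δv₂ = 19.74 km/s

The Hohmann ellipse has a_t = (r₁ + r₂)/2 = 6.361×10^5 km.
Circular speed at r = 2.012×10^5 km: v_c = √(μ/r) = 66.33 km/s.
Vis-viva on the transfer ellipse at r = 2.012×10^5 km gives v_t = √[μ(2/r − 1/a_t)] = 86.07 km/s.
Δv₂ = |v_t − v_c| = |86.07 − 66.33| = 19.74 km/s.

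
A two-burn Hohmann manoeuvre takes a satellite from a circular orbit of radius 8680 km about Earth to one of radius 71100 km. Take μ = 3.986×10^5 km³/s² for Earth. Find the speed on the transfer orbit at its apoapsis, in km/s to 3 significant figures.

v = 1.10 km/s

Semi-major axis of the transfer orbit: a_t = (8680 + 71100)/2 = 39890 km.
At apoapsis, r = 71100 km.
Vis-viva: v = √[μ(2/r − 1/a_t)] = √[3.986×10^5 × (2/71100 − 1/39890)] = 1.104 km/s.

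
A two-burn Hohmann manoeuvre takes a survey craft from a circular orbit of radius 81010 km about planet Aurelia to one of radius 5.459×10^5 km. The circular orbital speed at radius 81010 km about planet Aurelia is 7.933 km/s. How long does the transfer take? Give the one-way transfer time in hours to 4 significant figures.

t = 67.83 hours

From the circular-orbit relation v² = μ/r at r = 81010 km: μ = v²r = (7.933)² × 81010 = 5.09816×10^6 km³/s².
Transfer-ellipse semi-major axis a_t = (r₁ + r₂)/2 = (81010 + 5.459×10^5)/2 = 3.13455×10^5 km.
Half the transfer-orbit period gives t = π√(a_t³/μ) = 2.442×10^5 s.
Converting: 2.442×10^5 s ÷ 3600 s/hour = 67.83 hours.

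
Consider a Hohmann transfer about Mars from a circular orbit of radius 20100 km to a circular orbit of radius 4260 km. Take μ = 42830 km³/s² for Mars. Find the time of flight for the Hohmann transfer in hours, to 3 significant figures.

t = 5.67 hours

Transfer-ellipse semi-major axis a_t = (r₁ + r₂)/2 = (20100 + 4260)/2 = 12180 km.
Transfer time t = π√(a_t³/μ) = π√((12180)³ / 42830) = 20410 s.
Converting: 20410 s ÷ 3600 s/hour = 5.67 hours.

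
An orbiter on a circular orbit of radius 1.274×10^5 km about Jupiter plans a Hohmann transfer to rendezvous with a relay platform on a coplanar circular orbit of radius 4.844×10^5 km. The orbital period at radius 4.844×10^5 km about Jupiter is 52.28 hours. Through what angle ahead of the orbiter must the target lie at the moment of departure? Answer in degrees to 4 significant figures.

From Kepler's third law T² = 4π²r³/μ at r = 4.844×10^5 km, T = 52.28 hours = 52.28 × 3600 s = 1.88208×10^5 s: μ = 4π²r³/T² = 1.26676×10^8 km³/s².
Semi-major axis of the transfer orbit: a_t = (1.274×10^5 + 4.844×10^5)/2 = 3.059×10^5 km.
Transfer time t = π√(a_t³/μ) = 47225 s.
Target angular speed ω₂ = √(μ/r₂³) = 3.3384×10^-5 rad/s.
Angle swept by the target during transfer: ω₂·t = 1.5766 rad = 90.33°.
Arrival is 180° from departure on the ellipse, so φ = 180° − 90.33° = 89.67°.

φ = 89.67°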